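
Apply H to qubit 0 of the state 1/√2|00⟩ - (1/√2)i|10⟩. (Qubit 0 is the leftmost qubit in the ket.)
(1/2 - (1/2)i)|00⟩ + (1/2 + (1/2)i)|10⟩

H on qubit 0 mixes each pair of kets that differ only in qubit 0: amplitudes (a, b) of (|…0…⟩, |…1…⟩) become ((a + b)/√2, (a − b)/√2). Kets absent from the input have amplitude 0.
(|00⟩, |10⟩): (a, b) = (1/√2, -(1/√2)i) → ((1/2 - (1/2)i), (1/2 + (1/2)i))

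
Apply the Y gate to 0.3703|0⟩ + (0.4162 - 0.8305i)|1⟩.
(-0.8305 - 0.4162i)|0⟩ + 0.3703i|1⟩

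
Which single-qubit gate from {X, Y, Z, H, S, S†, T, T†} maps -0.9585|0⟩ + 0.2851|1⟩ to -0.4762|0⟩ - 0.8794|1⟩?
H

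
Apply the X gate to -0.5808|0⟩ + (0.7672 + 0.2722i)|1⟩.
(0.7672 + 0.2722i)|0⟩ - 0.5808|1⟩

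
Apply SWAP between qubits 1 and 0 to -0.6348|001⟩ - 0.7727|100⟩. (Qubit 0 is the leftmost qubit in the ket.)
-0.6348|001⟩ - 0.7727|010⟩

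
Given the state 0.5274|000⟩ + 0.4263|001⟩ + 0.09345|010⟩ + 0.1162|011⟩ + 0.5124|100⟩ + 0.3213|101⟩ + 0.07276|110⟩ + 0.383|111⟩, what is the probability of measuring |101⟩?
0.1032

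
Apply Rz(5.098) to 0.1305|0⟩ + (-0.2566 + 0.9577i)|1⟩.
(-0.1082 - 0.07289i)|0⟩ + (-0.322 - 0.9377i)|1⟩

Rz(5.098) = [[e^(−iθ/2), 0], [0, e^(iθ/2)]] with e^(±iθ/2) = cos(θ/2) ± i·sin(θ/2); θ = 5.098, cos(θ/2) ≈ -0.829495, sin(θ/2) ≈ 0.558513.
With a = amp(|0⟩) = 0.1305 and b = amp(|1⟩) = (-0.2566 + 0.9577i):
new amp(|0⟩) = (-0.829495 - 0.558513i)·a = (-0.1082 - 0.07289i)
new amp(|1⟩) = (-0.829495 + 0.558513i)·b = (-0.322 - 0.9377i)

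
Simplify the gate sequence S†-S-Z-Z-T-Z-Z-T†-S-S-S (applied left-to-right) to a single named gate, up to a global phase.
S†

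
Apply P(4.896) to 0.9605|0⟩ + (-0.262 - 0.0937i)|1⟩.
0.9605|0⟩ + (-0.14 + 0.2405i)|1⟩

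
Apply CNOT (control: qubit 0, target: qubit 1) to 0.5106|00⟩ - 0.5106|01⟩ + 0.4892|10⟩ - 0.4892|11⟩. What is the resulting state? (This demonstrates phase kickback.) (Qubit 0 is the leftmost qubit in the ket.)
0.5106|00⟩ - 0.5106|01⟩ - 0.4892|10⟩ + 0.4892|11⟩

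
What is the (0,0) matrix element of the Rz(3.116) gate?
(0.0128 - 0.9999i)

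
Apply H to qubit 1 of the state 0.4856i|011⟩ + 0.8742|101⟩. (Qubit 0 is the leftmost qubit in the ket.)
0.3434i|001⟩ - 0.3434i|011⟩ + 0.6182|101⟩ + 0.6182|111⟩

H on qubit 1 mixes each pair of kets that differ only in qubit 1: amplitudes (a, b) of (|…0…⟩, |…1…⟩) become ((a + b)/√2, (a − b)/√2). Kets absent from the input have amplitude 0.
(|001⟩, |011⟩): (a, b) = (0, 0.4856i) → (0.3434i, -0.3434i)
(|101⟩, |111⟩): (a, b) = (0.8742, 0) → (0.6182, 0.6182)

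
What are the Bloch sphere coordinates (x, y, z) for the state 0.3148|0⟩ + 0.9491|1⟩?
(0.5976, 0, -0.8017)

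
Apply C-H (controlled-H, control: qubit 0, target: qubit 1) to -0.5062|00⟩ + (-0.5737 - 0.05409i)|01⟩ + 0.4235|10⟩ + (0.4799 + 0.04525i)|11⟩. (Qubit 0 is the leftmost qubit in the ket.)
-0.5062|00⟩ + (-0.5737 - 0.05409i)|01⟩ + (0.6388 + 0.032i)|10⟩ + (-0.03988 - 0.032i)|11⟩

C-H leaves the control-|0⟩ kets |00⟩, |01⟩ unchanged and applies H to qubit 1 on the control-|1⟩ pair (|10⟩, |11⟩).
H = [[1/√2, 1/√2], [1/√2, -1/√2]].
With a = amp(|10⟩) = 0.4235 and b = amp(|11⟩) = (0.4799 + 0.04525i):
new amp(|10⟩) = (1/√2)·a + (1/√2)·b = (0.6388 + 0.032i)
new amp(|11⟩) = (1/√2)·a + (-1/√2)·b = (-0.03988 - 0.032i)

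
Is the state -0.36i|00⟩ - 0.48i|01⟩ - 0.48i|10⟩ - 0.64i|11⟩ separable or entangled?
Separable

Writing the state as a|00⟩ + b|01⟩ + c|10⟩ + d|11⟩, it is a product state iff ad − bc = 0.
Here (a, b, c, d) = (-0.36i, -0.48i, -0.48i, -0.64i): ad − bc = (-0.36i)(-0.64i) − (-0.48i)(-0.48i) = 0, so the state is separable.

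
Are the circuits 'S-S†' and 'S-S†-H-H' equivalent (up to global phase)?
Yes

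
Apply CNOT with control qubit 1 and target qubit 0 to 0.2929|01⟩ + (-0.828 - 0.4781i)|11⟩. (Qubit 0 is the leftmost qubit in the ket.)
(-0.828 - 0.4781i)|01⟩ + 0.2929|11⟩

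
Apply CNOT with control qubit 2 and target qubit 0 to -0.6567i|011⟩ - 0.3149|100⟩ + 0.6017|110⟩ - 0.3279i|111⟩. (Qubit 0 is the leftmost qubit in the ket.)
-0.3279i|011⟩ - 0.3149|100⟩ + 0.6017|110⟩ - 0.6567i|111⟩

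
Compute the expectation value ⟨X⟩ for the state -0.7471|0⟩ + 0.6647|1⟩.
-0.9932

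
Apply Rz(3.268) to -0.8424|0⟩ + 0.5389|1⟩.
(0.05321 + 0.8407i)|0⟩ + (-0.03404 + 0.5378i)|1⟩

Rz(3.268) = [[e^(−iθ/2), 0], [0, e^(iθ/2)]] with e^(±iθ/2) = cos(θ/2) ± i·sin(θ/2); θ = 3.268, cos(θ/2) ≈ -0.0631616, sin(θ/2) ≈ 0.998003.
With a = amp(|0⟩) = -0.8424 and b = amp(|1⟩) = 0.5389:
new amp(|0⟩) = (-0.0631616 - 0.998003i)·a = (0.05321 + 0.8407i)
new amp(|1⟩) = (-0.0631616 + 0.998003i)·b = (-0.03404 + 0.5378i)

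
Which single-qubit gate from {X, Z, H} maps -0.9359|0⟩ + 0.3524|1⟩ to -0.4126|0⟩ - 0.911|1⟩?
H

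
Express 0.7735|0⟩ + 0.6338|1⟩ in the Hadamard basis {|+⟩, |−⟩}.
0.9951|+⟩ + 0.09878|−⟩

With |ψ⟩ = α|0⟩ + β|1⟩, the Hadamard-basis coefficients are ⟨+|ψ⟩ = (α + β)/√2 and ⟨−|ψ⟩ = (α − β)/√2.
Here α = 0.7735, β = 0.6338: (α + β)/√2 = 0.9951, (α − β)/√2 = 0.09878.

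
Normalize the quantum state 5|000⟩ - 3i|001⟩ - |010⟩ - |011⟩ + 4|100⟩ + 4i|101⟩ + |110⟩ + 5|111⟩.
0.5157|000⟩ - 0.3094i|001⟩ - 0.1031|010⟩ - 0.1031|011⟩ + 0.4126|100⟩ + 0.4126i|101⟩ + 0.1031|110⟩ + 0.5157|111⟩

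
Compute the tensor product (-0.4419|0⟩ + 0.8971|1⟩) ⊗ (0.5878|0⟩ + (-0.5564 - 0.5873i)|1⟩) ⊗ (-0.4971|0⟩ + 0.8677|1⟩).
0.1291|000⟩ - 0.2254|001⟩ + (-0.1222 - 0.129i)|010⟩ + (0.2133 + 0.2252i)|011⟩ - 0.2621|100⟩ + 0.4576|101⟩ + (0.2481 + 0.2619i)|110⟩ + (-0.4331 - 0.4572i)|111⟩

amp(|b₁b₂…⟩) = product of the factor amplitudes for bits b₁, b₂, …; only kets whose every factor amplitude is nonzero survive.
|000⟩: (-0.4419)(0.5878)(-0.4971) = 0.1291
|001⟩: (-0.4419)(0.5878)(0.8677) = -0.2254
|010⟩: (-0.4419)(-0.5564 - 0.5873i)(-0.4971) = (-0.1222 - 0.129i)
|011⟩: (-0.4419)(-0.5564 - 0.5873i)(0.8677) = (0.2133 + 0.2252i)
|100⟩: (0.8971)(0.5878)(-0.4971) = -0.2621
|101⟩: (0.8971)(0.5878)(0.8677) = 0.4576
|110⟩: (0.8971)(-0.5564 - 0.5873i)(-0.4971) = (0.2481 + 0.2619i)
|111⟩: (0.8971)(-0.5564 - 0.5873i)(0.8677) = (-0.4331 - 0.4572i)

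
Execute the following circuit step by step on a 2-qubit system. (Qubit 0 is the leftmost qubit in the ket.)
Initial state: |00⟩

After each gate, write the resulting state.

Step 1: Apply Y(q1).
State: i|01⟩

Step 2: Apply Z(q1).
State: -i|01⟩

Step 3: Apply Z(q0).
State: -i|01⟩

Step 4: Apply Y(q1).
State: -|00⟩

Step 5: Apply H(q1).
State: -1/√2|00⟩ - 1/√2|01⟩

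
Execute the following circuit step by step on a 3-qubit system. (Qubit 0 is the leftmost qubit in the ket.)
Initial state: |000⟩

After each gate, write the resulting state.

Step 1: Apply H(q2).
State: 1/√2|000⟩ + 1/√2|001⟩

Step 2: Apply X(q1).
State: 1/√2|010⟩ + 1/√2|011⟩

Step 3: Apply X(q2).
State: 1/√2|010⟩ + 1/√2|011⟩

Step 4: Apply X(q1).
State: 1/√2|000⟩ + 1/√2|001⟩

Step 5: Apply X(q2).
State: 1/√2|000⟩ + 1/√2|001⟩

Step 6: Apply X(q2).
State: 1/√2|000⟩ + 1/√2|001⟩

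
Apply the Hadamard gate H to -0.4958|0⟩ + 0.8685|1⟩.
0.2635|0⟩ - 0.9647|1⟩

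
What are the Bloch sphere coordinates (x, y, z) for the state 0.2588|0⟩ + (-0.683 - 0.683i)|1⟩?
(-0.3535, -0.3535, -0.866)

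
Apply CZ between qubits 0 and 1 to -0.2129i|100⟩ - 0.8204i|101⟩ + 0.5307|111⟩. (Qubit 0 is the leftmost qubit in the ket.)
-0.2129i|100⟩ - 0.8204i|101⟩ - 0.5307|111⟩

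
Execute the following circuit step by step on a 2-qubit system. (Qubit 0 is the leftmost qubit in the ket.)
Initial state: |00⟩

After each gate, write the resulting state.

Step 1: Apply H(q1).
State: 1/√2|00⟩ + 1/√2|01⟩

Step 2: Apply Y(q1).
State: -(1/√2)i|00⟩ + (1/√2)i|01⟩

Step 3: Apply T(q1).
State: -(1/√2)i|00⟩ + (-1/2 + (1/2)i)|01⟩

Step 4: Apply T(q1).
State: -(1/√2)i|00⟩ - 1/√2|01⟩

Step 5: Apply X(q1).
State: -1/√2|00⟩ - (1/√2)i|01⟩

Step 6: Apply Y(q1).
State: -1/√2|00⟩ - (1/√2)i|01⟩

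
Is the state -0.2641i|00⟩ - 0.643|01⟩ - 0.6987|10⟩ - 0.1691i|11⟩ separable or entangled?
Entangled

Writing the state as a|00⟩ + b|01⟩ + c|10⟩ + d|11⟩, it is a product state iff ad − bc = 0.
Here (a, b, c, d) = (-0.2641i, -0.643, -0.6987, -0.1691i): ad − bc = (-0.2641i)(-0.1691i) − (-0.643)(-0.6987) = -0.4939 ≠ 0, so the state is entangled.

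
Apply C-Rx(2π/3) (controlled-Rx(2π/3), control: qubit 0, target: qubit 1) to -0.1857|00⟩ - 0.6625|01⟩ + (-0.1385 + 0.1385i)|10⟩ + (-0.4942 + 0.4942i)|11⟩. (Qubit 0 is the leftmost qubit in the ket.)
-0.1857|00⟩ - 0.6625|01⟩ + (0.3587 + 0.4972i)|10⟩ + (-0.1272 + 0.367i)|11⟩

C-Rx(2π/3) leaves the control-|0⟩ kets |00⟩, |01⟩ unchanged and applies Rx(2π/3) to qubit 1 on the control-|1⟩ pair (|10⟩, |11⟩).
Rx(2π/3) = [[cos(θ/2), −i·sin(θ/2)], [−i·sin(θ/2), cos(θ/2)]]; θ = 2π/3, cos(θ/2) ≈ 0.5, sin(θ/2) ≈ 0.866025.
With a = amp(|10⟩) = (-0.1385 + 0.1385i) and b = amp(|11⟩) = (-0.4942 + 0.4942i):
new amp(|10⟩) = (0.5)·a + (-0.866025i)·b = (0.3587 + 0.4972i)
new amp(|11⟩) = (-0.866025i)·a + (0.5)·b = (-0.1272 + 0.367i)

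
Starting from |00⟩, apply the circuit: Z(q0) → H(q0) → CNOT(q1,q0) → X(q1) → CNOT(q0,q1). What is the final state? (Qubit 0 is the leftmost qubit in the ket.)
1/√2|01⟩ + 1/√2|10⟩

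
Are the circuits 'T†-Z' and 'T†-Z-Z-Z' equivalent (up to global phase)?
Yes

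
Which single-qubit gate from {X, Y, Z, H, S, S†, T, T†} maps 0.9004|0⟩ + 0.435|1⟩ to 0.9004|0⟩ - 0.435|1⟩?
Z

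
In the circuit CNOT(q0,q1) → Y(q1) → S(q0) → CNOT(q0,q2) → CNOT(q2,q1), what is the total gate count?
5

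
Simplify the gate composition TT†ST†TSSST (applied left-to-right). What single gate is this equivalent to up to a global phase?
T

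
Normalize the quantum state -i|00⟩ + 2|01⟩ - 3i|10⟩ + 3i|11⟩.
-0.2085i|00⟩ + 0.417|01⟩ - 0.6255i|10⟩ + 0.6255i|11⟩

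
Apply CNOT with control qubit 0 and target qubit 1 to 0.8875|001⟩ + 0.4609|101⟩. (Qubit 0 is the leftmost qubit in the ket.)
0.8875|001⟩ + 0.4609|111⟩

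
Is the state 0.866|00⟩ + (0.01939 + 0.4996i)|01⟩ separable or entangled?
Separable

Writing the state as a|00⟩ + b|01⟩ + c|10⟩ + d|11⟩, it is a product state iff ad − bc = 0.
Here (a, b, c, d) = (0.866, (0.01939 + 0.4996i), 0, 0): ad − bc = (0.866)(0) − (0.01939 + 0.4996i)(0) = 0, so the state is separable.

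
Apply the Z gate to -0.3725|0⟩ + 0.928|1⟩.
-0.3725|0⟩ - 0.928|1⟩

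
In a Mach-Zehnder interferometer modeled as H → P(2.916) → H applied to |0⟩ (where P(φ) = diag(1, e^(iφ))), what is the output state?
(0.01267 + 0.1118i)|0⟩ + (0.9873 - 0.1118i)|1⟩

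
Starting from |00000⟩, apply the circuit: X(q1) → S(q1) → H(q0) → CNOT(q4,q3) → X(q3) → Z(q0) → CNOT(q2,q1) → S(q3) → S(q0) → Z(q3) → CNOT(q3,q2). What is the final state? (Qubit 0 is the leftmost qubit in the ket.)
1/√2|01110⟩ - (1/√2)i|11110⟩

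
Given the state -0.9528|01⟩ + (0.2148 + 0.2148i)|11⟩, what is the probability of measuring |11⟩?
0.09228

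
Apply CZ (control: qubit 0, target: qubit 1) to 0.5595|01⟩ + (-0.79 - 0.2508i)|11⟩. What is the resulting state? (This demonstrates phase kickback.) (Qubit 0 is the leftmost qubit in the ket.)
0.5595|01⟩ + (0.79 + 0.2508i)|11⟩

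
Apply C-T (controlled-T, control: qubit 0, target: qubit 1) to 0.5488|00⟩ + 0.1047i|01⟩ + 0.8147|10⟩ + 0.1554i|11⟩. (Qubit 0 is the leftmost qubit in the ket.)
0.5488|00⟩ + 0.1047i|01⟩ + 0.8147|10⟩ + (-0.1099 + 0.1099i)|11⟩

C-T leaves the control-|0⟩ kets |00⟩, |01⟩ unchanged and applies T to qubit 1 on the control-|1⟩ pair (|10⟩, |11⟩).
T = [[1, 0], [0, (1/√2 + (1/√2)i)]].
With a = amp(|10⟩) = 0.8147 and b = amp(|11⟩) = 0.1554i:
new amp(|10⟩) = (1)·a = 0.8147
new amp(|11⟩) = (1/√2 + (1/√2)i)·b = (-0.1099 + 0.1099i)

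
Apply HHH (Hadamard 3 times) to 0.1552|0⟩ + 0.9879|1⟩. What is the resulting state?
0.8083|0⟩ - 0.5888|1⟩

H² = I, so H^3 = H: a single Hadamard. With (a, b) = (0.1552, 0.9879), H gives ((a + b)/√2, (a − b)/√2) = (0.8083, -0.5888).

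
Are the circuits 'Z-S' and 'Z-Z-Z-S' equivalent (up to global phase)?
Yes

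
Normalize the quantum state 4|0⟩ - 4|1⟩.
1/√2|0⟩ - 1/√2|1⟩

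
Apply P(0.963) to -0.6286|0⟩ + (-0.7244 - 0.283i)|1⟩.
-0.6286|0⟩ + (-0.1814 - 0.7563i)|1⟩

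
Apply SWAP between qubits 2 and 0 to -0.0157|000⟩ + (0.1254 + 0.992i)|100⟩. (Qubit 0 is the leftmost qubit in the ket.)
-0.0157|000⟩ + (0.1254 + 0.992i)|001⟩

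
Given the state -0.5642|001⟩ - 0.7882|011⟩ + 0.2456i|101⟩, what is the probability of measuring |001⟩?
0.3183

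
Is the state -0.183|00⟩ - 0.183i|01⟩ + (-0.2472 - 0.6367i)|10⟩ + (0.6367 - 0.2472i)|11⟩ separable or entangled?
Separable

Writing the state as a|00⟩ + b|01⟩ + c|10⟩ + d|11⟩, it is a product state iff ad − bc = 0.
Here (a, b, c, d) = (-0.183, -0.183i, (-0.2472 - 0.6367i), (0.6367 - 0.2472i)): ad − bc = (-0.183)(0.6367 - 0.2472i) − (-0.183i)(-0.2472 - 0.6367i) = 0, so the state is separable.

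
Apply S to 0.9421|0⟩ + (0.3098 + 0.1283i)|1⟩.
0.9421|0⟩ + (-0.1283 + 0.3098i)|1⟩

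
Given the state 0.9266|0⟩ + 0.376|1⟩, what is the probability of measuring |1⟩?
0.1414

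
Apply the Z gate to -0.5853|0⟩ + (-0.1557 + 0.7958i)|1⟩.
-0.5853|0⟩ + (0.1557 - 0.7958i)|1⟩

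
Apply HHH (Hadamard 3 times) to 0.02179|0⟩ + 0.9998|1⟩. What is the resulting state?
0.7224|0⟩ - 0.6916|1⟩

H² = I, so H^3 = H: a single Hadamard. With (a, b) = (0.02179, 0.9998), H gives ((a + b)/√2, (a − b)/√2) = (0.7224, -0.6916).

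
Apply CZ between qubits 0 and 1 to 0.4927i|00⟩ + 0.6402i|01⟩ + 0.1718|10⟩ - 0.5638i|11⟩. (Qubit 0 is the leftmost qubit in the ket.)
0.4927i|00⟩ + 0.6402i|01⟩ + 0.1718|10⟩ + 0.5638i|11⟩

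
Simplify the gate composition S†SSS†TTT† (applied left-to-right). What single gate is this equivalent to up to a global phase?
T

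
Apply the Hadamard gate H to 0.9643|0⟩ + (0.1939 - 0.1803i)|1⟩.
(0.819 - 0.1275i)|0⟩ + (0.5448 + 0.1275i)|1⟩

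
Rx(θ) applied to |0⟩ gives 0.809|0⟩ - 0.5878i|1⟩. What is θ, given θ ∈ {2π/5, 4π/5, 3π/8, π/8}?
2π/5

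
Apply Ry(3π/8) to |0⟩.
0.8315|0⟩ + 0.5556|1⟩

Ry(3π/8) = [[cos(θ/2), −sin(θ/2)], [sin(θ/2), cos(θ/2)]]; θ = 3π/8, cos(θ/2) ≈ 0.83147, sin(θ/2) ≈ 0.55557.
With a = amp(|0⟩) = 1 and b = amp(|1⟩) = 0:
new amp(|0⟩) = (0.83147)·a + (-0.55557)·b = 0.8315
new amp(|1⟩) = (0.55557)·a + (0.83147)·b = 0.5556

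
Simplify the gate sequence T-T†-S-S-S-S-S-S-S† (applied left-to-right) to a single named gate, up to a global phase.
S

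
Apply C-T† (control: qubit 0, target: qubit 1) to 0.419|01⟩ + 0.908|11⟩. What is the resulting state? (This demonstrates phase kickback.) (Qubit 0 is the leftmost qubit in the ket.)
0.419|01⟩ + (0.6421 - 0.6421i)|11⟩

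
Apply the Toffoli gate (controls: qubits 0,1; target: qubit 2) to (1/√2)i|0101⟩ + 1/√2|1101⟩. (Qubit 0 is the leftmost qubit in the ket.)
(1/√2)i|0101⟩ + 1/√2|1111⟩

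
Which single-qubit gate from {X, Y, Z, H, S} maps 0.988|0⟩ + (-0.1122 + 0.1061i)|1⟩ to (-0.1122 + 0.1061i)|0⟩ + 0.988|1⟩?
X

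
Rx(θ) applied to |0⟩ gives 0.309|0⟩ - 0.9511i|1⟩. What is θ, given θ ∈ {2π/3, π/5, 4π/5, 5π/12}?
4π/5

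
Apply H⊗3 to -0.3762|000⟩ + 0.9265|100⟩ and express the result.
0.1946|000⟩ + 0.1946|001⟩ + 0.1946|010⟩ + 0.1946|011⟩ - 0.4606|100⟩ - 0.4606|101⟩ - 0.4606|110⟩ - 0.4606|111⟩

H⊗3 gives amp(|y⟩) = (1/2√2) Σ_x (−1)^(x·y) amp(|x⟩), where x·y is the number of positions in which both x and y have a 1.
|000⟩: (-0.3762 + 0.9265)/(2√2) = 0.1946
|001⟩: (-0.3762 + 0.9265)/(2√2) = 0.1946
|010⟩: (-0.3762 + 0.9265)/(2√2) = 0.1946
|011⟩: (-0.3762 + 0.9265)/(2√2) = 0.1946
|100⟩: (-0.3762 - 0.9265)/(2√2) = -0.4606
|101⟩: (-0.3762 - 0.9265)/(2√2) = -0.4606
|110⟩: (-0.3762 - 0.9265)/(2√2) = -0.4606
|111⟩: (-0.3762 - 0.9265)/(2√2) = -0.4606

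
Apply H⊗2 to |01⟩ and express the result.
1/2|00⟩ - 1/2|01⟩ + 1/2|10⟩ - 1/2|11⟩

H⊗2 gives amp(|y⟩) = (1/2) Σ_x (−1)^(x·y) amp(|x⟩), where x·y is the number of positions in which both x and y have a 1.
|00⟩: (1)/2 = 1/2
|01⟩: (-1)/2 = -1/2
|10⟩: (1)/2 = 1/2
|11⟩: (-1)/2 = -1/2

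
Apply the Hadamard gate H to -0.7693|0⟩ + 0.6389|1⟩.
-0.09221|0⟩ - 0.9957|1⟩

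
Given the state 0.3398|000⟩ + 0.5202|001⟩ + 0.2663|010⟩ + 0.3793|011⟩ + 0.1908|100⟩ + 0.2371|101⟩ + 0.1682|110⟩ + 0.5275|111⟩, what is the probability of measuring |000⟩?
0.1155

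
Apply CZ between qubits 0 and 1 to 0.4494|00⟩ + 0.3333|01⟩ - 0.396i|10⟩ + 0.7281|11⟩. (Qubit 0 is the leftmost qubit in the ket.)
0.4494|00⟩ + 0.3333|01⟩ - 0.396i|10⟩ - 0.7281|11⟩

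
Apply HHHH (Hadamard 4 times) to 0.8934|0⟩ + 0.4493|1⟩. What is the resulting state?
0.8934|0⟩ + 0.4493|1⟩

H² = I, so an even number of Hadamards cancels: H^4 = I and the state is unchanged.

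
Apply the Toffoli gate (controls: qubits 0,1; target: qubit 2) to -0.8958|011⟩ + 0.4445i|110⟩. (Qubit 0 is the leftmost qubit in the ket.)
-0.8958|011⟩ + 0.4445i|111⟩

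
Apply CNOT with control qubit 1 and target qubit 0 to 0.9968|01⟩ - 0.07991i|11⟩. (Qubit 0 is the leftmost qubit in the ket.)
-0.07991i|01⟩ + 0.9968|11⟩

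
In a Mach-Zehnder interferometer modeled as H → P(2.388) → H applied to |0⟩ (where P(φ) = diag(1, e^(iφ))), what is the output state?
(0.1354 + 0.3421i)|0⟩ + (0.8646 - 0.3421i)|1⟩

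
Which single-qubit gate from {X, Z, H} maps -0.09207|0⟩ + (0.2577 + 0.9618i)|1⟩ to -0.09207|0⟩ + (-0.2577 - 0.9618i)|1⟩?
Z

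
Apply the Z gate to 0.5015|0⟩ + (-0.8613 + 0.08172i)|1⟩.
0.5015|0⟩ + (0.8613 - 0.08172i)|1⟩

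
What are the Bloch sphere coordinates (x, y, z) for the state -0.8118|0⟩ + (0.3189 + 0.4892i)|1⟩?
(-0.5178, -0.7943, 0.318)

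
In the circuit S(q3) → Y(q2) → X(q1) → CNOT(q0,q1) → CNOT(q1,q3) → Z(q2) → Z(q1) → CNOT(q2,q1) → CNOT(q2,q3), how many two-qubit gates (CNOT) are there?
4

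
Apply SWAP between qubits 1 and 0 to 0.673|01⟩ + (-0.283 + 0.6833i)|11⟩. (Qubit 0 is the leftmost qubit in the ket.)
0.673|10⟩ + (-0.283 + 0.6833i)|11⟩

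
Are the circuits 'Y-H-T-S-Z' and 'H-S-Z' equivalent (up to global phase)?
No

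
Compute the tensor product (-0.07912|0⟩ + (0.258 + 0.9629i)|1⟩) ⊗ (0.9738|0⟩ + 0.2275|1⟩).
-0.07705|00⟩ - 0.018|01⟩ + (0.2512 + 0.9377i)|10⟩ + (0.0587 + 0.2191i)|11⟩

amp(|b₁b₂…⟩) = product of the factor amplitudes for bits b₁, b₂, …; only kets whose every factor amplitude is nonzero survive.
|00⟩: (-0.07912)(0.9738) = -0.07705
|01⟩: (-0.07912)(0.2275) = -0.018
|10⟩: (0.258 + 0.9629i)(0.9738) = (0.2512 + 0.9377i)
|11⟩: (0.258 + 0.9629i)(0.2275) = (0.0587 + 0.2191i)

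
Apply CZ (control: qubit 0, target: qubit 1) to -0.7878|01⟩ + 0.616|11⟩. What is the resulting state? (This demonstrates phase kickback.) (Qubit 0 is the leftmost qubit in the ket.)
-0.7878|01⟩ - 0.616|11⟩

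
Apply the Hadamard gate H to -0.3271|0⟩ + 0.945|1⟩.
0.4369|0⟩ - 0.8995|1⟩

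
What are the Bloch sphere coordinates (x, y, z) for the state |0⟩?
(0, 0, 1)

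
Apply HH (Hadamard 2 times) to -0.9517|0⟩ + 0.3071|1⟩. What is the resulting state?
-0.9517|0⟩ + 0.3071|1⟩

H² = I, so an even number of Hadamards cancels: H^2 = I and the state is unchanged.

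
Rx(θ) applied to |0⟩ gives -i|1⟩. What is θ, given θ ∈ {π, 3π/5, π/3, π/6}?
π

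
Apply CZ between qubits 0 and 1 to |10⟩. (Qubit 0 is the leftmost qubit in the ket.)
|10⟩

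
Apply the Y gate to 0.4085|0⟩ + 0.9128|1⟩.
-0.9128i|0⟩ + 0.4085i|1⟩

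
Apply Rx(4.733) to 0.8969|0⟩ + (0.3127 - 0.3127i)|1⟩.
(-0.8595 - 0.2188i)|0⟩ + (-0.2234 - 0.4043i)|1⟩

Rx(4.733) = [[cos(θ/2), −i·sin(θ/2)], [−i·sin(θ/2), cos(θ/2)]]; θ = 4.733, cos(θ/2) ≈ -0.714356, sin(θ/2) ≈ 0.699782.
With a = amp(|0⟩) = 0.8969 and b = amp(|1⟩) = (0.3127 - 0.3127i):
new amp(|0⟩) = (-0.714356)·a + (-0.699782i)·b = (-0.8595 - 0.2188i)
new amp(|1⟩) = (-0.699782i)·a + (-0.714356)·b = (-0.2234 - 0.4043i)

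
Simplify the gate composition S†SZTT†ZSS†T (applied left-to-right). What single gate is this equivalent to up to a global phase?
T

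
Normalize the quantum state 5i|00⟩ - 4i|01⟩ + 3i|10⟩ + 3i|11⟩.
0.6509i|00⟩ - 0.5208i|01⟩ + 0.3906i|10⟩ + 0.3906i|11⟩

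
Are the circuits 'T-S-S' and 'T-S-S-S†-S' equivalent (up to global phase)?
Yes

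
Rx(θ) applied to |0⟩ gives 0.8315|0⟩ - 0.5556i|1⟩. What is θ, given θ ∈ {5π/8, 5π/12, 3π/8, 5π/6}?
3π/8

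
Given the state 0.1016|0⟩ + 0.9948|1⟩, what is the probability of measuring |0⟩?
0.01032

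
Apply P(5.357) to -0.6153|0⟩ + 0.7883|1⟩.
-0.6153|0⟩ + (0.4737 - 0.6301i)|1⟩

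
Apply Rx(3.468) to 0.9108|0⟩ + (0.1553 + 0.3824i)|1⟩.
(0.2293 - 0.1532i)|0⟩ + (-0.02523 - 0.9608i)|1⟩

Rx(3.468) = [[cos(θ/2), −i·sin(θ/2)], [−i·sin(θ/2), cos(θ/2)]]; θ = 3.468, cos(θ/2) ≈ -0.16248, sin(θ/2) ≈ 0.986712.
With a = amp(|0⟩) = 0.9108 and b = amp(|1⟩) = (0.1553 + 0.3824i):
new amp(|0⟩) = (-0.16248)·a + (-0.986712i)·b = (0.2293 - 0.1532i)
new amp(|1⟩) = (-0.986712i)·a + (-0.16248)·b = (-0.02523 - 0.9608i)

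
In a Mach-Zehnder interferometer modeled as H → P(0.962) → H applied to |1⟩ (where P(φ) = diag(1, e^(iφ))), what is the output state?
(0.2141 - 0.4102i)|0⟩ + (0.7859 + 0.4102i)|1⟩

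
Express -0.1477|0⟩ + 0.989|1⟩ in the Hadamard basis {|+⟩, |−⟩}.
0.5949|+⟩ - 0.8038|−⟩

With |ψ⟩ = α|0⟩ + β|1⟩, the Hadamard-basis coefficients are ⟨+|ψ⟩ = (α + β)/√2 and ⟨−|ψ⟩ = (α − β)/√2.
Here α = -0.1477, β = 0.989: (α + β)/√2 = 0.5949, (α − β)/√2 = -0.8038.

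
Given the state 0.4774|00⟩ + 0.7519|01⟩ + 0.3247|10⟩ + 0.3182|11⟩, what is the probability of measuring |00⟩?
0.2279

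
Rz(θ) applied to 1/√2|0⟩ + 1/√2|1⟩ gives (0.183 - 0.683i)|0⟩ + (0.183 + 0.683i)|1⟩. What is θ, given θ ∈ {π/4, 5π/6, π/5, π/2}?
5π/6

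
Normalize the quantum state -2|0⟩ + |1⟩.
-0.8944|0⟩ + 1/√5|1⟩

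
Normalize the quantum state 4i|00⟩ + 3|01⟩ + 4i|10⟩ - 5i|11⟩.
0.4924i|00⟩ + 0.3693|01⟩ + 0.4924i|10⟩ - 0.6155i|11⟩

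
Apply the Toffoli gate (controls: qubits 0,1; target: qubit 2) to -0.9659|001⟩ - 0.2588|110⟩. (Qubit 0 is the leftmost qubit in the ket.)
-0.9659|001⟩ - 0.2588|111⟩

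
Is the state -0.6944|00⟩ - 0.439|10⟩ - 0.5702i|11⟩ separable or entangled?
Entangled

Writing the state as a|00⟩ + b|01⟩ + c|10⟩ + d|11⟩, it is a product state iff ad − bc = 0.
Here (a, b, c, d) = (-0.6944, 0, -0.439, -0.5702i): ad − bc = (-0.6944)(-0.5702i) − (0)(-0.439) = 0.3959i ≠ 0, so the state is entangled.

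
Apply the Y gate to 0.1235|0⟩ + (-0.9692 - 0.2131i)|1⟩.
(-0.2131 + 0.9692i)|0⟩ + 0.1235i|1⟩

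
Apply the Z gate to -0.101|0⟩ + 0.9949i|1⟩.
-0.101|0⟩ - 0.9949i|1⟩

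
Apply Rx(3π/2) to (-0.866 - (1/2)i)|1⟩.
(-1/√8 + 0.6124i)|0⟩ + (0.6124 + (1/√8)i)|1⟩

Rx(3π/2) = [[cos(θ/2), −i·sin(θ/2)], [−i·sin(θ/2), cos(θ/2)]]; θ = 3π/2, cos(θ/2) ≈ -0.707107, sin(θ/2) ≈ 0.707107.
With a = amp(|0⟩) = 0 and b = amp(|1⟩) = (-0.866 - (1/2)i):
new amp(|0⟩) = (-0.707107)·a + (-0.707107i)·b = (-1/√8 + 0.6124i)
new amp(|1⟩) = (-0.707107i)·a + (-0.707107)·b = (0.6124 + (1/√8)i)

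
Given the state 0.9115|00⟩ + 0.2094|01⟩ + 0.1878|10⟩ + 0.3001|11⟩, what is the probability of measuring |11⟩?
0.09006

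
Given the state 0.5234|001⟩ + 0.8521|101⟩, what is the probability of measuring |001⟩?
0.2739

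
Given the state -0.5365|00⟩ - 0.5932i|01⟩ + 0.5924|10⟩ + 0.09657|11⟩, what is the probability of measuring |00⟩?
0.2878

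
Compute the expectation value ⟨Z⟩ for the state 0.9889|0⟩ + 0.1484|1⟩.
0.9559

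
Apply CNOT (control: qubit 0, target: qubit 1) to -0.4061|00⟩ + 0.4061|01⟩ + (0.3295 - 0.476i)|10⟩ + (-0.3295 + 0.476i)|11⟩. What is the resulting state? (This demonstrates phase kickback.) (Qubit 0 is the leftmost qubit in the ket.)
-0.4061|00⟩ + 0.4061|01⟩ + (-0.3295 + 0.476i)|10⟩ + (0.3295 - 0.476i)|11⟩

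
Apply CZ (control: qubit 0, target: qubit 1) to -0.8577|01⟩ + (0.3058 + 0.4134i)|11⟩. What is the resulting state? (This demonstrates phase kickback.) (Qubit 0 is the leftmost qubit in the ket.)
-0.8577|01⟩ + (-0.3058 - 0.4134i)|11⟩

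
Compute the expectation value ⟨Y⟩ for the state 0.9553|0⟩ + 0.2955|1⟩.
0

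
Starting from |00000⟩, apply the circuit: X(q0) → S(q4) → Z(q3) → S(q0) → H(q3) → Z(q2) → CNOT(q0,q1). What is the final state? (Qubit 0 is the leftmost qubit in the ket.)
(1/√2)i|11000⟩ + (1/√2)i|11010⟩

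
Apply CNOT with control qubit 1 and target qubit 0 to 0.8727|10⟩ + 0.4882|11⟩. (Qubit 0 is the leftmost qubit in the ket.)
0.4882|01⟩ + 0.8727|10⟩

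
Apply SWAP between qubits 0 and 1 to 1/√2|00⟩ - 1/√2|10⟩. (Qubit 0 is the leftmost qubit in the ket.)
1/√2|00⟩ - 1/√2|01⟩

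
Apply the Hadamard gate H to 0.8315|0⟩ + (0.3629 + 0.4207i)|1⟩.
(0.8446 + 0.2975i)|0⟩ + (0.3314 - 0.2975i)|1⟩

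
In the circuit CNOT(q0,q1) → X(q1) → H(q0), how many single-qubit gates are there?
2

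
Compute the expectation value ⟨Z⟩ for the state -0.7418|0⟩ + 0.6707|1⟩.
0.1004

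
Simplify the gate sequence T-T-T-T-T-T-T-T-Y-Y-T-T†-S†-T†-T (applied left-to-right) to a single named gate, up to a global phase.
S†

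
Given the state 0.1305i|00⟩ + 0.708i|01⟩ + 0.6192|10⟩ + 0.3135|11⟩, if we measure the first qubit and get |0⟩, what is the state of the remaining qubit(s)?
0.1813i|0⟩ + 0.9834i|1⟩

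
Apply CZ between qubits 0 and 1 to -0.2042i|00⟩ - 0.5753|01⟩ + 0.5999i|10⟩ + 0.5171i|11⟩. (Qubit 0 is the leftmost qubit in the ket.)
-0.2042i|00⟩ - 0.5753|01⟩ + 0.5999i|10⟩ - 0.5171i|11⟩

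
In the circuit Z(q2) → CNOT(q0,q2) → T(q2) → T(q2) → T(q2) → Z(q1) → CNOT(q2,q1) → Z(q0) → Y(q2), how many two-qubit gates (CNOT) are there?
2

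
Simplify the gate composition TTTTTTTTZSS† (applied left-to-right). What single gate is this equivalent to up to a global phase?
Z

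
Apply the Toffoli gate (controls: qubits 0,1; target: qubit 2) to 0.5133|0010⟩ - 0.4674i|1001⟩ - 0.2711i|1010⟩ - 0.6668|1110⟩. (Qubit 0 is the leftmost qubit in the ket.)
0.5133|0010⟩ - 0.4674i|1001⟩ - 0.2711i|1010⟩ - 0.6668|1100⟩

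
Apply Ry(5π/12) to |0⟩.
0.7934|0⟩ + 0.6088|1⟩

Ry(5π/12) = [[cos(θ/2), −sin(θ/2)], [sin(θ/2), cos(θ/2)]]; θ = 5π/12, cos(θ/2) ≈ 0.793353, sin(θ/2) ≈ 0.608761.
With a = amp(|0⟩) = 1 and b = amp(|1⟩) = 0:
new amp(|0⟩) = (0.793353)·a + (-0.608761)·b = 0.7934
new amp(|1⟩) = (0.608761)·a + (0.793353)·b = 0.6088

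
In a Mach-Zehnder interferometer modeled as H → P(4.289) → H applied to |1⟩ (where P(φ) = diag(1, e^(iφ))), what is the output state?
(0.7054 + 0.4559i)|0⟩ + (0.2946 - 0.4559i)|1⟩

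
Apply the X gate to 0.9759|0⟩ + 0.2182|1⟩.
0.2182|0⟩ + 0.9759|1⟩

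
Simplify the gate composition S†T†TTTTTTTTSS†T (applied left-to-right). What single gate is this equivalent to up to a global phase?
S†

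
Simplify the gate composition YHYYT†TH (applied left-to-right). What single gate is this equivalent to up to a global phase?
Y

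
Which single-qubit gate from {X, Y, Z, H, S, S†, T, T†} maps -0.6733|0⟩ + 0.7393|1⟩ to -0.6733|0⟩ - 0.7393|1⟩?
Z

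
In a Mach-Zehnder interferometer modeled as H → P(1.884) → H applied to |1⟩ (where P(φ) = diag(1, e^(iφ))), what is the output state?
(0.6541 - 0.4757i)|0⟩ + (0.3459 + 0.4757i)|1⟩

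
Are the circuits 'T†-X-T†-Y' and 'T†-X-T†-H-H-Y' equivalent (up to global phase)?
Yes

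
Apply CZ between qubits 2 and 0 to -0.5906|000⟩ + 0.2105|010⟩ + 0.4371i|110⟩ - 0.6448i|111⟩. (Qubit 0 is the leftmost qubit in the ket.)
-0.5906|000⟩ + 0.2105|010⟩ + 0.4371i|110⟩ + 0.6448i|111⟩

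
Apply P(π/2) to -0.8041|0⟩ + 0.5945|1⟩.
-0.8041|0⟩ + 0.5945i|1⟩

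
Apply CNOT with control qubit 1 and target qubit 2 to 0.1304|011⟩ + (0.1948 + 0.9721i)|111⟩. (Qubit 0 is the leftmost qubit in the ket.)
0.1304|010⟩ + (0.1948 + 0.9721i)|110⟩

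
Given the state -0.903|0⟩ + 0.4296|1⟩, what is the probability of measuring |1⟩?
0.1846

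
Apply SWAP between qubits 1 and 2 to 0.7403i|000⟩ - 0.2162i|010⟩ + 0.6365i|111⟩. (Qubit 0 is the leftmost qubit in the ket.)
0.7403i|000⟩ - 0.2162i|001⟩ + 0.6365i|111⟩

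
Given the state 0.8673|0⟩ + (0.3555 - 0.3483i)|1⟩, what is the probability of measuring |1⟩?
0.2477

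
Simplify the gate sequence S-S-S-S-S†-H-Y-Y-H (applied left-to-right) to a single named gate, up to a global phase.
S†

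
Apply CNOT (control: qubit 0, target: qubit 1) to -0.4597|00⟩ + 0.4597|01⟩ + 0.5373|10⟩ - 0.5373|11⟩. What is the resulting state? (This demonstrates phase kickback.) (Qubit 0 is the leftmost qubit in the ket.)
-0.4597|00⟩ + 0.4597|01⟩ - 0.5373|10⟩ + 0.5373|11⟩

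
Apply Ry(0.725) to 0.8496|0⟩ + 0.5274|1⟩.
0.6074|0⟩ + 0.7944|1⟩

Ry(0.725) = [[cos(θ/2), −sin(θ/2)], [sin(θ/2), cos(θ/2)]]; θ = 0.725, cos(θ/2) ≈ 0.935013, sin(θ/2) ≈ 0.354613.
With a = amp(|0⟩) = 0.8496 and b = amp(|1⟩) = 0.5274:
new amp(|0⟩) = (0.935013)·a + (-0.354613)·b = 0.6074
new amp(|1⟩) = (0.354613)·a + (0.935013)·b = 0.7944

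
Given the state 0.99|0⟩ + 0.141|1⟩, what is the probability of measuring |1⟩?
0.01988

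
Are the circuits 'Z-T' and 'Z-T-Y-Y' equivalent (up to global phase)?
Yes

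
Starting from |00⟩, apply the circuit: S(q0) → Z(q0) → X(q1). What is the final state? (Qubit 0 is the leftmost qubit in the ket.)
|01⟩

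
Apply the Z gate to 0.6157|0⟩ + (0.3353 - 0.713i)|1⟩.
0.6157|0⟩ + (-0.3353 + 0.713i)|1⟩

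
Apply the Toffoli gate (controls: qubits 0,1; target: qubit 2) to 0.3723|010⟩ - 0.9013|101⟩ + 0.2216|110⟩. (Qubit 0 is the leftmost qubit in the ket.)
0.3723|010⟩ - 0.9013|101⟩ + 0.2216|111⟩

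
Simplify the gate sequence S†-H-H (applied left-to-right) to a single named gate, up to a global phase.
S†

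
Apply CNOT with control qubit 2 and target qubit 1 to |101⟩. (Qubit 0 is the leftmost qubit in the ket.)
|111⟩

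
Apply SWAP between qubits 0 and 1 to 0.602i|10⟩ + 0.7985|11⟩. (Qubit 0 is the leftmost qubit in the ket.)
0.602i|01⟩ + 0.7985|11⟩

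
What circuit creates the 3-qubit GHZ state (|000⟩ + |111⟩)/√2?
H(q0) → CNOT(q0,q1) → CNOT(q0,q2)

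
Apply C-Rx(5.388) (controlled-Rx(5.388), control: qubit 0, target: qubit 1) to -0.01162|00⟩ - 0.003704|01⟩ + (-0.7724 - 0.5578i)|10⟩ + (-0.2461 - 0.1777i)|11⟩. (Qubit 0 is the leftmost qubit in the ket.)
-0.01162|00⟩ - 0.003704|01⟩ + (0.6194 + 0.6094i)|10⟩ + (-0.01956 + 0.4945i)|11⟩

C-Rx(5.388) leaves the control-|0⟩ kets |00⟩, |01⟩ unchanged and applies Rx(5.388) to qubit 1 on the control-|1⟩ pair (|10⟩, |11⟩).
Rx(5.388) = [[cos(θ/2), −i·sin(θ/2)], [−i·sin(θ/2), cos(θ/2)]]; θ = 5.388, cos(θ/2) ≈ -0.901492, sin(θ/2) ≈ 0.432797.
With a = amp(|10⟩) = (-0.7724 - 0.5578i) and b = amp(|11⟩) = (-0.2461 - 0.1777i):
new amp(|10⟩) = (-0.901492)·a + (-0.432797i)·b = (0.6194 + 0.6094i)
new amp(|11⟩) = (-0.432797i)·a + (-0.901492)·b = (-0.01956 + 0.4945i)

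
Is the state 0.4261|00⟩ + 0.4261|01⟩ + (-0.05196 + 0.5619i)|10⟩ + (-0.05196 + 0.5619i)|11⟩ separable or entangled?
Separable

Writing the state as a|00⟩ + b|01⟩ + c|10⟩ + d|11⟩, it is a product state iff ad − bc = 0.
Here (a, b, c, d) = (0.4261, 0.4261, (-0.05196 + 0.5619i), (-0.05196 + 0.5619i)): ad − bc = (0.4261)(-0.05196 + 0.5619i) − (0.4261)(-0.05196 + 0.5619i) = 0, so the state is separable.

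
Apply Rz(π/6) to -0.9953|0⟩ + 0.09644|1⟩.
(-0.9614 + 0.2576i)|0⟩ + (0.09315 + 0.02496i)|1⟩

Rz(π/6) = [[e^(−iθ/2), 0], [0, e^(iθ/2)]] with e^(±iθ/2) = cos(θ/2) ± i·sin(θ/2); θ = π/6, cos(θ/2) ≈ 0.965926, sin(θ/2) ≈ 0.258819.
With a = amp(|0⟩) = -0.9953 and b = amp(|1⟩) = 0.09644:
new amp(|0⟩) = (0.965926 - 0.258819i)·a = (-0.9614 + 0.2576i)
new amp(|1⟩) = (0.965926 + 0.258819i)·b = (0.09315 + 0.02496i)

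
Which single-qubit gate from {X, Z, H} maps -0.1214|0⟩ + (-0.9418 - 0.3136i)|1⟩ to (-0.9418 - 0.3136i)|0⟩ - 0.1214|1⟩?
X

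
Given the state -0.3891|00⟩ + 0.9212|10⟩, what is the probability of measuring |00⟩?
0.1514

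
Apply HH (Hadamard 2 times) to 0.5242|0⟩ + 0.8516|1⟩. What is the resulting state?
0.5242|0⟩ + 0.8516|1⟩

H² = I, so an even number of Hadamards cancels: H^2 = I and the state is unchanged.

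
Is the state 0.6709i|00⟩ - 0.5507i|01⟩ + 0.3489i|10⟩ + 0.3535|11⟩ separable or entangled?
Entangled

Writing the state as a|00⟩ + b|01⟩ + c|10⟩ + d|11⟩, it is a product state iff ad − bc = 0.
Here (a, b, c, d) = (0.6709i, -0.5507i, 0.3489i, 0.3535): ad − bc = (0.6709i)(0.3535) − (-0.5507i)(0.3489i) = (-0.1921 + 0.2372i) ≠ 0, so the state is entangled.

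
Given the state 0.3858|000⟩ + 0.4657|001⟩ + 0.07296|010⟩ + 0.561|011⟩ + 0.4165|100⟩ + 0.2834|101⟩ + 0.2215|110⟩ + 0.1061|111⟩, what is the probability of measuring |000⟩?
0.1488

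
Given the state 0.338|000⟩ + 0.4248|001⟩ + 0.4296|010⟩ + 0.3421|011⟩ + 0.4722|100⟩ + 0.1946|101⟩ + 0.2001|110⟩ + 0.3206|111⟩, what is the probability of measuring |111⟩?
0.1028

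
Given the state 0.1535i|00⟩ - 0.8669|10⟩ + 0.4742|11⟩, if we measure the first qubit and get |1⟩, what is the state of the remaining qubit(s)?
-0.8773|0⟩ + 0.4799|1⟩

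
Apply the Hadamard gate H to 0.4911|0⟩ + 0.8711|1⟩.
0.9632|0⟩ - 0.2687|1⟩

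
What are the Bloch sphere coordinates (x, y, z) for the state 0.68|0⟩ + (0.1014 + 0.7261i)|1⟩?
(0.1379, 0.9875, -0.0751)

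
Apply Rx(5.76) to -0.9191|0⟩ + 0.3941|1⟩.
(0.8878 - 0.1019i)|0⟩ + (-0.3807 + 0.2377i)|1⟩

Rx(5.76) = [[cos(θ/2), −i·sin(θ/2)], [−i·sin(θ/2), cos(θ/2)]]; θ = 5.76, cos(θ/2) ≈ -0.965979, sin(θ/2) ≈ 0.258619.
With a = amp(|0⟩) = -0.9191 and b = amp(|1⟩) = 0.3941:
new amp(|0⟩) = (-0.965979)·a + (-0.258619i)·b = (0.8878 - 0.1019i)
new amp(|1⟩) = (-0.258619i)·a + (-0.965979)·b = (-0.3807 + 0.2377i)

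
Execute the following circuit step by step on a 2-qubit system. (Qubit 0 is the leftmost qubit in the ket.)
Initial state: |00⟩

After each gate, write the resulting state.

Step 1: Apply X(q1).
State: |01⟩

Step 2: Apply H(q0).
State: 1/√2|01⟩ + 1/√2|11⟩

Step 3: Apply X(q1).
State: 1/√2|00⟩ + 1/√2|10⟩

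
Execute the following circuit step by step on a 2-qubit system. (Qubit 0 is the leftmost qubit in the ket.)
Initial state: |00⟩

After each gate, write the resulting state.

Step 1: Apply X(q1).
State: |01⟩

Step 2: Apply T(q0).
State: |01⟩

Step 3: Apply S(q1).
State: i|01⟩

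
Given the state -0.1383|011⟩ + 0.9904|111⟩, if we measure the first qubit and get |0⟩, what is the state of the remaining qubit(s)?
-|11⟩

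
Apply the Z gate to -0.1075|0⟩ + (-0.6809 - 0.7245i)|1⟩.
-0.1075|0⟩ + (0.6809 + 0.7245i)|1⟩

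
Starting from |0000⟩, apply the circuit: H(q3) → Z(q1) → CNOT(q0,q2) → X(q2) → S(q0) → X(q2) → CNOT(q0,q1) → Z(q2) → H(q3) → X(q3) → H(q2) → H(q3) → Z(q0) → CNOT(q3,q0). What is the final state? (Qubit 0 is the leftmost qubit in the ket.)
1/2|0000⟩ + 1/2|0010⟩ - 1/2|1001⟩ - 1/2|1011⟩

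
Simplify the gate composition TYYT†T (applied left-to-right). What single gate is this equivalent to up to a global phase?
T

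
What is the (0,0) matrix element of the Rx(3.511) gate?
-0.1837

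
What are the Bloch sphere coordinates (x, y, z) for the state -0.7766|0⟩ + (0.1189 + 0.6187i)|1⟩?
(-0.1847, -0.961, 0.2062)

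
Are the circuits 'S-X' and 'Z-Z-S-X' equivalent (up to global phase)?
Yes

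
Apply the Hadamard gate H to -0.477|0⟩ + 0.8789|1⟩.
0.2842|0⟩ - 0.9588|1⟩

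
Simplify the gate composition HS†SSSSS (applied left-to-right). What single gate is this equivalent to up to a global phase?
H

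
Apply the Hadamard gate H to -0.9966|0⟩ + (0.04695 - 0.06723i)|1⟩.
(-0.6715 - 0.04754i)|0⟩ + (-0.7379 + 0.04754i)|1⟩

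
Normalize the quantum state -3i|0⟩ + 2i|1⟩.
-0.8321i|0⟩ + 0.5547i|1⟩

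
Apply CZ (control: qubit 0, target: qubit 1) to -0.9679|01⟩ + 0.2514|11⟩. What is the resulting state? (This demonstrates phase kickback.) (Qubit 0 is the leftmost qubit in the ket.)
-0.9679|01⟩ - 0.2514|11⟩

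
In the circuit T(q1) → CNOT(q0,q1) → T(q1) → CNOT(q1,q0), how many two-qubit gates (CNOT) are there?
2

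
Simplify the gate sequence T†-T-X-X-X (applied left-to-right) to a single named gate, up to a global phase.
X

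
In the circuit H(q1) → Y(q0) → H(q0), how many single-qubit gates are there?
3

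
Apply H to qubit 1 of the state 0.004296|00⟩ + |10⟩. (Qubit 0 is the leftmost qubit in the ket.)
0.003038|00⟩ + 0.003038|01⟩ + 1/√2|10⟩ + 1/√2|11⟩

H on qubit 1 mixes each pair of kets that differ only in qubit 1: amplitudes (a, b) of (|…0…⟩, |…1…⟩) become ((a + b)/√2, (a − b)/√2). Kets absent from the input have amplitude 0.
(|00⟩, |01⟩): (a, b) = (0.004296, 0) → (0.003038, 0.003038)
(|10⟩, |11⟩): (a, b) = (1, 0) → (1/√2, 1/√2)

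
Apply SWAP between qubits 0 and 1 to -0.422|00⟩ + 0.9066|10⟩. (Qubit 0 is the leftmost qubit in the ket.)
-0.422|00⟩ + 0.9066|01⟩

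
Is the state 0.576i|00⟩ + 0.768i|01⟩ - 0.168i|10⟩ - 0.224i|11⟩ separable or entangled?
Separable

Writing the state as a|00⟩ + b|01⟩ + c|10⟩ + d|11⟩, it is a product state iff ad − bc = 0.
Here (a, b, c, d) = (0.576i, 0.768i, -0.168i, -0.224i): ad − bc = (0.576i)(-0.224i) − (0.768i)(-0.168i) = 0, so the state is separable.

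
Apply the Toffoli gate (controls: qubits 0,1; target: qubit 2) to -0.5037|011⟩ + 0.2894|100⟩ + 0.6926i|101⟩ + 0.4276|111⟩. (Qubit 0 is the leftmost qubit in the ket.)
-0.5037|011⟩ + 0.2894|100⟩ + 0.6926i|101⟩ + 0.4276|110⟩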